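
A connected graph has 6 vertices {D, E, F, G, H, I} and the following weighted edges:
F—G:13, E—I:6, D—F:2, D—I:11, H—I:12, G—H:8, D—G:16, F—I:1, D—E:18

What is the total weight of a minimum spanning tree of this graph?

Kruskal: consider edges lightest-first.
F—I (1): add. Components now {D} {E} {F,I} {G} {H}
D—F (2): add. Components now {D,F,I} {E} {G} {H}
E—I (6): add. Components now {D,E,F,I} {G} {H}
G—H (8): add. Components now {D,E,F,I} {G,H}
D—I (11): skip — D and I already connected.
H—I (12): add. Components now {D,E,F,G,H,I}
MST edges: F—I, D—F, E—I, G—H, H—I; total weight 1+2+6+8+12 = 29.

29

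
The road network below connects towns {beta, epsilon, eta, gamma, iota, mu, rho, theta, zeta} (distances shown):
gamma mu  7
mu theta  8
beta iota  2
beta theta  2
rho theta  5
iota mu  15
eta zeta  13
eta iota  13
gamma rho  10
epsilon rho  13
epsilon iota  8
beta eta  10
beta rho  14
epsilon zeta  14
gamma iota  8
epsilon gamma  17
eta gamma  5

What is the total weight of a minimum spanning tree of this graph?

50

Prim's algorithm from iota:
Step 1: cheapest edge leaving the tree is beta iota (2); add beta.
Step 2: cheapest edge leaving the tree is beta theta (2); add theta.
Step 3: cheapest edge leaving the tree is rho theta (5); add rho.
Step 4: cheapest edge leaving the tree is epsilon iota (8); add epsilon.
Step 5: cheapest edge leaving the tree is gamma iota (8); add gamma.
Step 6: cheapest edge leaving the tree is eta gamma (5); add eta.
Step 7: cheapest edge leaving the tree is gamma mu (7); add mu.
Step 8: cheapest edge leaving the tree is eta zeta (13); add zeta.
MST edges: beta iota, beta theta, rho theta, epsilon iota, gamma iota, eta gamma, gamma mu, eta zeta; total weight 2+2+5+8+8+5+7+13 = 50.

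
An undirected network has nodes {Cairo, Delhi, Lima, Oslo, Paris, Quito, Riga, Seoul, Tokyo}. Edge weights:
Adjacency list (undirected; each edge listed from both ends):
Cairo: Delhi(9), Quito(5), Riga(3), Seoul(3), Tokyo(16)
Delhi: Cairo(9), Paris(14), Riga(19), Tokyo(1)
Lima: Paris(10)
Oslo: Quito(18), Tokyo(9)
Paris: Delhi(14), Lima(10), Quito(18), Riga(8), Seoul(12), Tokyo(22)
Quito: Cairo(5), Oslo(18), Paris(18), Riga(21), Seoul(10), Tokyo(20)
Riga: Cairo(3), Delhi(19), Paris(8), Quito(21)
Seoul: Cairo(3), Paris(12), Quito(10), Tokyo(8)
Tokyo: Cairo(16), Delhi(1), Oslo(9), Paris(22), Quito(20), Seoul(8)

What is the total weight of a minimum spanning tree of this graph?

47

Grow the tree from Seoul using Prim:
Step 1: cheapest edge leaving the tree is Cairo—Seoul (3); add Cairo.
Step 2: cheapest edge leaving the tree is Cairo—Riga (3); add Riga.
Step 3: cheapest edge leaving the tree is Cairo—Quito (5); add Quito.
Step 4: cheapest edge leaving the tree is Paris—Riga (8); add Paris.
Step 5: cheapest edge leaving the tree is Seoul—Tokyo (8); add Tokyo.
Step 6: cheapest edge leaving the tree is Delhi—Tokyo (1); add Delhi.
Step 7: cheapest edge leaving the tree is Oslo—Tokyo (9); add Oslo.
Step 8: cheapest edge leaving the tree is Lima—Paris (10); add Lima.
MST edges: Cairo—Seoul, Cairo—Riga, Cairo—Quito, Paris—Riga, Seoul—Tokyo, Delhi—Tokyo, Oslo—Tokyo, Lima—Paris; total weight 3+3+5+8+8+1+9+10 = 47.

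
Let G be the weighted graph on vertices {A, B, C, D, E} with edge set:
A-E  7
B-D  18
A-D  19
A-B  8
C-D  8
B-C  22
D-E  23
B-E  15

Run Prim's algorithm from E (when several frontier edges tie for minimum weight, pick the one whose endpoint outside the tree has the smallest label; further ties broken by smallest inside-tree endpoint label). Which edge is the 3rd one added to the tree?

B-D

Grow the tree from E using Prim:
Step 1: cheapest edge leaving the tree is A-E (7); add A.
Step 2: cheapest edge leaving the tree is A-B (8); add B.
Step 3: cheapest edge leaving the tree is B-D (18); add D.
Step 4: cheapest edge leaving the tree is C-D (8); add C.
The 3rd edge added is B-D.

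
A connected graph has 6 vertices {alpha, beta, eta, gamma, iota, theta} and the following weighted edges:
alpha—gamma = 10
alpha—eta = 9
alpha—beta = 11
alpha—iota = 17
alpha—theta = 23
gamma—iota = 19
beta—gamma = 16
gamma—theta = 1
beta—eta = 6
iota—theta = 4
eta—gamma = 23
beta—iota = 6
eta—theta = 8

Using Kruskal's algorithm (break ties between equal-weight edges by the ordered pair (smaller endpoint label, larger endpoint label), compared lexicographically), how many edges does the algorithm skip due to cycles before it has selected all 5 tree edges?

1

Kruskal: consider edges lightest-first.
gamma—theta (1): add — endpoints in different components.
iota—theta (4): add — endpoints in different components.
beta—eta (6): add — endpoints in different components.
beta—iota (6): add — endpoints in different components.
eta—theta (8): skip — theta and eta already connected.
alpha—eta (9): add — endpoints in different components.
Edges rejected before the tree was complete: 1.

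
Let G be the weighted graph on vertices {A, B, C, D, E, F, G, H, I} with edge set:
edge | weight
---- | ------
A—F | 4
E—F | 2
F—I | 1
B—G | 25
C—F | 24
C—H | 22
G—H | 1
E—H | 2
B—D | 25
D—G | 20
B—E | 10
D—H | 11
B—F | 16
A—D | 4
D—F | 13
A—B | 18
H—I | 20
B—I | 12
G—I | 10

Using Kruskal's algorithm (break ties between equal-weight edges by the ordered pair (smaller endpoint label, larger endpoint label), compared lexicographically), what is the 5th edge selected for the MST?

A-D

Kruskal: consider edges lightest-first.
F—I (1): add — endpoints in different components.
G—H (1): add — endpoints in different components.
E—F (2): add — endpoints in different components.
E—H (2): add — endpoints in different components.
A—D (4): add — endpoints in different components.
A—F (4): add — endpoints in different components.
B—E (10): add — endpoints in different components.
G—I (10): skip — G and I already connected.
D—H (11): skip — D and H already connected.
B—I (12): skip — B and I already connected.
D—F (13): skip — D and F already connected.
B—F (16): skip — B and F already connected.
A—B (18): skip — A and B already connected.
D—G (20): skip — D and G already connected.
H—I (20): skip — H and I already connected.
C—H (22): add — endpoints in different components.
The 5th edge added is A—D.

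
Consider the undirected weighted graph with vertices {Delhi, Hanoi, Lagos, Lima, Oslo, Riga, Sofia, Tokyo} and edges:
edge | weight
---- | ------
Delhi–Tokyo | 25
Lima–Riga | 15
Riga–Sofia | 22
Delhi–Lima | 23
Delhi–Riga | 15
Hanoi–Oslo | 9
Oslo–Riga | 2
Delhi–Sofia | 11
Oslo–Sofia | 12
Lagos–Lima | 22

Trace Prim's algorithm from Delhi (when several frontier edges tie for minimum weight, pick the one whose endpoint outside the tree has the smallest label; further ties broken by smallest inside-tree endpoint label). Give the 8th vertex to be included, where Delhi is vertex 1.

Prim's algorithm from Delhi:
Step 1: cheapest edge leaving the tree is Delhi–Sofia (11); add Sofia.
Step 2: cheapest edge leaving the tree is Oslo–Sofia (12); add Oslo.
Step 3: cheapest edge leaving the tree is Oslo–Riga (2); add Riga.
Step 4: cheapest edge leaving the tree is Hanoi–Oslo (9); add Hanoi.
Step 5: cheapest edge leaving the tree is Lima–Riga (15); add Lima.
Step 6: cheapest edge leaving the tree is Lagos–Lima (22); add Lagos.
Step 7: cheapest edge leaving the tree is Delhi–Tokyo (25); add Tokyo.
Vertex order: Delhi, Sofia, Oslo, Riga, Hanoi, Lima, Lagos, Tokyo. The 8th vertex is Tokyo.

Tokyo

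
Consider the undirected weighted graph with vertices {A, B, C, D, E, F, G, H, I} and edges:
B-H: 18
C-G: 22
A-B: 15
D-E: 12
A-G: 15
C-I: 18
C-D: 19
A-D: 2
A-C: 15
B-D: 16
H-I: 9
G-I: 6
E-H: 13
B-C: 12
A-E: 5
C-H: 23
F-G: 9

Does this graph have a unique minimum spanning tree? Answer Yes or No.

No

Kruskal's algorithm — process edges by increasing weight (ties by edge label):
A-D (2): add — endpoints in different components.
A-E (5): add — endpoints in different components.
G-I (6): add — endpoints in different components.
F-G (9): add — endpoints in different components.
H-I (9): add — endpoints in different components.
B-C (12): add — endpoints in different components.
D-E (12): skip — D and E already connected.
E-H (13): add — endpoints in different components.
A-B (15): add — endpoints in different components.
Non-tree edge A-C has weight 15, equal to the heaviest edge on its tree cycle — swapping gives another MST of the same weight. Not unique.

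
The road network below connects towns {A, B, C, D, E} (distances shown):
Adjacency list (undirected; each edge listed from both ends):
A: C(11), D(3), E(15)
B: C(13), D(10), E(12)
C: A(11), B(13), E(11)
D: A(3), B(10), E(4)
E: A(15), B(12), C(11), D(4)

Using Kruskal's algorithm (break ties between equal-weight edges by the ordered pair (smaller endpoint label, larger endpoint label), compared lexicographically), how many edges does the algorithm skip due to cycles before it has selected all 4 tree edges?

Sort edges by weight, then run Kruskal:
A–D (3): add. Components now {A,D} {B} {C} {E}
D–E (4): add. Components now {A,D,E} {B} {C}
B–D (10): add. Components now {A,B,D,E} {C}
A–C (11): add. Components now {A,B,C,D,E}
Edges rejected before the tree was complete: 0.

0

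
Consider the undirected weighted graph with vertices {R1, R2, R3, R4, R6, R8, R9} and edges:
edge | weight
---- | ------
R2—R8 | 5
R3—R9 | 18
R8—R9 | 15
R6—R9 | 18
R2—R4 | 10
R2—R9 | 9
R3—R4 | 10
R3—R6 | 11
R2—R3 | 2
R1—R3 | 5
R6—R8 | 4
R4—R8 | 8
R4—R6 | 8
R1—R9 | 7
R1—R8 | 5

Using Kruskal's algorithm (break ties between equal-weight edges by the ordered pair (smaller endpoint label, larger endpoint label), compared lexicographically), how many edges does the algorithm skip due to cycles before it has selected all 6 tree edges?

Kruskal's algorithm — process edges by increasing weight (ties by edge label):
R2—R3 (2): add. Components now {R1} {R8} {R2,R3} {R9} {R4} {R6}
R6—R8 (4): add. Components now {R1} {R6,R8} {R2,R3} {R9} {R4}
R1—R3 (5): add. Components now {R1,R2,R3} {R6,R8} {R9} {R4}
R1—R8 (5): add. Components now {R1,R2,R3,R6,R8} {R9} {R4}
R2—R8 (5): skip — R8 and R2 already connected.
R1—R9 (7): add. Components now {R1,R2,R3,R6,R8,R9} {R4}
R4—R6 (8): add. Components now {R1,R2,R3,R4,R6,R8,R9}
Edges rejected before the tree was complete: 1.

1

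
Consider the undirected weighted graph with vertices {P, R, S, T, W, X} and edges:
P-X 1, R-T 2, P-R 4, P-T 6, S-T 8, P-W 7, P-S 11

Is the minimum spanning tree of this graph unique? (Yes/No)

Yes

Kruskal's algorithm — process edges by increasing weight (ties by edge label):
P-X (1): add — endpoints in different components.
R-T (2): add — endpoints in different components.
P-R (4): add — endpoints in different components.
P-T (6): skip — P and T already connected.
P-W (7): add — endpoints in different components.
S-T (8): add — endpoints in different components.
Every non-tree edge has weight strictly greater than the heaviest edge on the tree path between its endpoints, so the MST is unique.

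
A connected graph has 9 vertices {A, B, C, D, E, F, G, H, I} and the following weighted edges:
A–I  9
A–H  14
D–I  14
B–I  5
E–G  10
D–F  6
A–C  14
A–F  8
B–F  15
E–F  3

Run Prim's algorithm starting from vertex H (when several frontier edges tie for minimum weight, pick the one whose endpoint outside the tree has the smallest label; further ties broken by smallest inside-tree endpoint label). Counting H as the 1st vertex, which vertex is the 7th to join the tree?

B

Prim's algorithm from H:
Step 1: cheapest edge leaving the tree is A–H (14); add A.
Step 2: cheapest edge leaving the tree is A–F (8); add F.
Step 3: cheapest edge leaving the tree is E–F (3); add E.
Step 4: cheapest edge leaving the tree is D–F (6); add D.
Step 5: cheapest edge leaving the tree is A–I (9); add I.
Step 6: cheapest edge leaving the tree is B–I (5); add B.
Step 7: cheapest edge leaving the tree is E–G (10); add G.
Step 8: cheapest edge leaving the tree is A–C (14); add C.
Vertex order: H, A, F, E, D, I, B, G, C. The 7th vertex is B.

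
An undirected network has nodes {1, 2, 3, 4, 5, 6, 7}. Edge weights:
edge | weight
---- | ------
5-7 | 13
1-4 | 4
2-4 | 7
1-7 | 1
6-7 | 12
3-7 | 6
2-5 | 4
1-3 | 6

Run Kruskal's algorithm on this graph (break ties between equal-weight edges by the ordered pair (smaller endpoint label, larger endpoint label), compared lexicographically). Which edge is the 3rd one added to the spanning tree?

Kruskal: consider edges lightest-first.
1-7 (1): add — endpoints in different components.
1-4 (4): add — endpoints in different components.
2-5 (4): add — endpoints in different components.
1-3 (6): add — endpoints in different components.
3-7 (6): skip — 3 and 7 already connected.
2-4 (7): add — endpoints in different components.
6-7 (12): add — endpoints in different components.
The 3rd edge added is 2-5.

2-5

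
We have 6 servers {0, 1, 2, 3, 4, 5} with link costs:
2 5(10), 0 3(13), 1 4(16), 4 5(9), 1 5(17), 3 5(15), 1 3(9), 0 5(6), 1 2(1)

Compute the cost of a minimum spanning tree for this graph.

Kruskal's algorithm — process edges by increasing weight (ties by edge label):
1 2 (1): add — endpoints in different components.
0 5 (6): add — endpoints in different components.
1 3 (9): add — endpoints in different components.
4 5 (9): add — endpoints in different components.
2 5 (10): add — endpoints in different components.
MST edges: 1 2, 0 5, 1 3, 4 5, 2 5; total weight 1+6+9+9+10 = 35.

35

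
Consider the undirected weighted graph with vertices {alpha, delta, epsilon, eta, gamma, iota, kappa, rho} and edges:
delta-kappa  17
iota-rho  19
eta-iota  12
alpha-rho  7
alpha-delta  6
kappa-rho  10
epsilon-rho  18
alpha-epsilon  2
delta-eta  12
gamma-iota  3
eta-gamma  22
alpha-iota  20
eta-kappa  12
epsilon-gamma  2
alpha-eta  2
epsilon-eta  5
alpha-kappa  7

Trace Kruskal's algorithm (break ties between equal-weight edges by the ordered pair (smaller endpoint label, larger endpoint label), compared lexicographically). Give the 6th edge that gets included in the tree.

alpha-kappa

Kruskal: consider edges lightest-first.
alpha-epsilon (2): add — endpoints in different components.
alpha-eta (2): add — endpoints in different components.
epsilon-gamma (2): add — endpoints in different components.
gamma-iota (3): add — endpoints in different components.
epsilon-eta (5): skip — eta and epsilon already connected.
alpha-delta (6): add — endpoints in different components.
alpha-kappa (7): add — endpoints in different components.
alpha-rho (7): add — endpoints in different components.
The 6th edge added is alpha-kappa.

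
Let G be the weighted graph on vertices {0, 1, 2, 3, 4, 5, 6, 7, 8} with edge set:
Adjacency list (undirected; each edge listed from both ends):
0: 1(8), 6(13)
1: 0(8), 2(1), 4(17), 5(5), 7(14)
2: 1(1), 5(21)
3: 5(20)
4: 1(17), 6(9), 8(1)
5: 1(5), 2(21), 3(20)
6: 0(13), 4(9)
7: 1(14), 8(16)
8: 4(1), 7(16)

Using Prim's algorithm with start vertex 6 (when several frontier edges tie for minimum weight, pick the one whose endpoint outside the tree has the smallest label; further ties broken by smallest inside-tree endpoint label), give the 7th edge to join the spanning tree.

1-7

Prim, starting at 6.
Step 1: frontier [4—6 9, 0—6 13] → take 4—6 (9); add 4.
Step 2: frontier [4—8 1, 1—4 17, 0—6 13] → take 4—8 (1); add 8.
Step 3: frontier [1—4 17, 0—6 13, 7—8 16] → take 0—6 (13); add 0.
Step 4: frontier [0—1 8, 1—4 17, 7—8 16] → take 0—1 (8); add 1.
Step 5: frontier [1—2 1, 1—5 5, 1—7 14, 7—8 16] → take 1—2 (1); add 2.
Step 6: frontier [1—5 5, 1—7 14, 2—5 21, 7—8 16] → take 1—5 (5); add 5.
Step 7: frontier [1—7 14, 3—5 20, 7—8 16] → take 1—7 (14); add 7.
Step 8: frontier [3—5 20] → take 3—5 (20); add 3.
The 7th edge added is 1—7.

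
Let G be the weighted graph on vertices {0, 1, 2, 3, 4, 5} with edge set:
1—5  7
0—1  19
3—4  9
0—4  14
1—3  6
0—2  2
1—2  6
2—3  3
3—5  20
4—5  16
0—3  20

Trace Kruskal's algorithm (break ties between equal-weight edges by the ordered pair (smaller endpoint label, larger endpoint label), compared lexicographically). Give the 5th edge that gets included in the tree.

3-4

Kruskal's algorithm — process edges by increasing weight (ties by edge label):
0—2 (2): add. Components now {0,2} {1} {3} {4} {5}
2—3 (3): add. Components now {0,2,3} {1} {4} {5}
1—2 (6): add. Components now {0,1,2,3} {4} {5}
1—3 (6): skip — 1 and 3 already connected.
1—5 (7): add. Components now {0,1,2,3,5} {4}
3—4 (9): add. Components now {0,1,2,3,4,5}
The 5th edge added is 3—4.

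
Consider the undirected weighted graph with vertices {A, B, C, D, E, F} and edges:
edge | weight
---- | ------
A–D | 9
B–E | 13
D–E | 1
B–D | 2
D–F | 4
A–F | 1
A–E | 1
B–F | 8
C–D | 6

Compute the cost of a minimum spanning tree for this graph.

Kruskal: consider edges lightest-first.
A–E (1): add — endpoints in different components.
A–F (1): add — endpoints in different components.
D–E (1): add — endpoints in different components.
B–D (2): add — endpoints in different components.
D–F (4): skip — D and F already connected.
C–D (6): add — endpoints in different components.
MST edges: A–E, A–F, D–E, B–D, C–D; total weight 1+1+1+2+6 = 11.

11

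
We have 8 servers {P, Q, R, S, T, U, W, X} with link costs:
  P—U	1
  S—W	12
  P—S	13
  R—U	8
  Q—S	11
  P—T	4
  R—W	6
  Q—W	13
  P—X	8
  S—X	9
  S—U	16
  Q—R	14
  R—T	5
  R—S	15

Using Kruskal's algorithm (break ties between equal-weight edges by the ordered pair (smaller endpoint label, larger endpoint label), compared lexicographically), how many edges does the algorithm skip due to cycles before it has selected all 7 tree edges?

1

Kruskal's algorithm — process edges by increasing weight (ties by edge label):
P—U (1): add — endpoints in different components.
P—T (4): add — endpoints in different components.
R—T (5): add — endpoints in different components.
R—W (6): add — endpoints in different components.
P—X (8): add — endpoints in different components.
R—U (8): skip — U and R already connected.
S—X (9): add — endpoints in different components.
Q—S (11): add — endpoints in different components.
Edges rejected before the tree was complete: 1.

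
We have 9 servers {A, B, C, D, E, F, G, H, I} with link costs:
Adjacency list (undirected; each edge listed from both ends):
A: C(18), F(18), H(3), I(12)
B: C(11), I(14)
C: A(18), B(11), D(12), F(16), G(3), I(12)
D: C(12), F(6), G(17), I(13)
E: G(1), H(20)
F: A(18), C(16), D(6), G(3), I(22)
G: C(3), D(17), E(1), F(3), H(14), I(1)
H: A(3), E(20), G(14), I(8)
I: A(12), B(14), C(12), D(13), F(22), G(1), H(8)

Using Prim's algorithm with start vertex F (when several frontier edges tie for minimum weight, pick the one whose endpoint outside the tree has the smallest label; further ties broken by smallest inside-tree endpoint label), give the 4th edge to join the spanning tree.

C-G

Prim's algorithm from F:
Step 1: cheapest edge leaving the tree is F–G (3); add G.
Step 2: cheapest edge leaving the tree is E–G (1); add E.
Step 3: cheapest edge leaving the tree is G–I (1); add I.
Step 4: cheapest edge leaving the tree is C–G (3); add C.
Step 5: cheapest edge leaving the tree is D–F (6); add D.
Step 6: cheapest edge leaving the tree is H–I (8); add H.
Step 7: cheapest edge leaving the tree is A–H (3); add A.
Step 8: cheapest edge leaving the tree is B–C (11); add B.
The 4th edge added is C–G.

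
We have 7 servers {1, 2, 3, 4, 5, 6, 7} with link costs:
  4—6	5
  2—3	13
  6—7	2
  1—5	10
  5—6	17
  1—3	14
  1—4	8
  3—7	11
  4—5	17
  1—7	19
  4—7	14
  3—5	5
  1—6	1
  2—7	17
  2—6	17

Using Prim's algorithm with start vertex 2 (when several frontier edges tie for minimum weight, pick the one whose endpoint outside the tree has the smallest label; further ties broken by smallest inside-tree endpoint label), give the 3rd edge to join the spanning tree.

Prim's algorithm from 2:
Step 1: cheapest edge leaving the tree is 2—3 (13); add 3.
Step 2: cheapest edge leaving the tree is 3—5 (5); add 5.
Step 3: cheapest edge leaving the tree is 1—5 (10); add 1.
Step 4: cheapest edge leaving the tree is 1—6 (1); add 6.
Step 5: cheapest edge leaving the tree is 6—7 (2); add 7.
Step 6: cheapest edge leaving the tree is 4—6 (5); add 4.
The 3rd edge added is 1—5.

1-5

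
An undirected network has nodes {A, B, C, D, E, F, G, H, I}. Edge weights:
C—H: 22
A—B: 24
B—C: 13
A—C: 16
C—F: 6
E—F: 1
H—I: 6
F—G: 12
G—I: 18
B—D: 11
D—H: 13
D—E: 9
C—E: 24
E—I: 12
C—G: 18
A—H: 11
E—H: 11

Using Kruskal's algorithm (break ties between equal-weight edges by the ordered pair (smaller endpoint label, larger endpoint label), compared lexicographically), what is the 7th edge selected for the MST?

E-H

Kruskal: consider edges lightest-first.
E—F (1): add — endpoints in different components.
C—F (6): add — endpoints in different components.
H—I (6): add — endpoints in different components.
D—E (9): add — endpoints in different components.
A—H (11): add — endpoints in different components.
B—D (11): add — endpoints in different components.
E—H (11): add — endpoints in different components.
E—I (12): skip — E and I already connected.
F—G (12): add — endpoints in different components.
The 7th edge added is E—H.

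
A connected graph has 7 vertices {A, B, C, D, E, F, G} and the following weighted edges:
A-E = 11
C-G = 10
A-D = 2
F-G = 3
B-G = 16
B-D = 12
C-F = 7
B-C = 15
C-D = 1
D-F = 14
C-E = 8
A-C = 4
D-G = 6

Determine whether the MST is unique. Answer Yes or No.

Yes

Kruskal: consider edges lightest-first.
C-D (1): add — endpoints in different components.
A-D (2): add — endpoints in different components.
F-G (3): add — endpoints in different components.
A-C (4): skip — A and C already connected.
D-G (6): add — endpoints in different components.
C-F (7): skip — C and F already connected.
C-E (8): add — endpoints in different components.
C-G (10): skip — C and G already connected.
A-E (11): skip — A and E already connected.
B-D (12): add — endpoints in different components.
Every non-tree edge has weight strictly greater than the heaviest edge on the tree path between its endpoints, so the MST is unique.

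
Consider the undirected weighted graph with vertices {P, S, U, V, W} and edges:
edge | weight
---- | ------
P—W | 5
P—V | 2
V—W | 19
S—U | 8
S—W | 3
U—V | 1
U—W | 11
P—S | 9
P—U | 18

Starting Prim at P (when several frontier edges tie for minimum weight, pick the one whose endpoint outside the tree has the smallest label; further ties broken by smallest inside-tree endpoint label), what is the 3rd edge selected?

P-W

Grow the tree from P using Prim:
Step 1: frontier [P—V 2, P—W 5, P—S 9, P—U 18] → take P—V (2); add V.
Step 2: frontier [P—W 5, P—S 9, P—U 18, U—V 1, V—W 19] → take U—V (1); add U.
Step 3: frontier [P—W 5, P—S 9, S—U 8, U—W 11, V—W 19] → take P—W (5); add W.
Step 4: frontier [P—S 9, S—U 8, S—W 3] → take S—W (3); add S.
The 3rd edge added is P—W.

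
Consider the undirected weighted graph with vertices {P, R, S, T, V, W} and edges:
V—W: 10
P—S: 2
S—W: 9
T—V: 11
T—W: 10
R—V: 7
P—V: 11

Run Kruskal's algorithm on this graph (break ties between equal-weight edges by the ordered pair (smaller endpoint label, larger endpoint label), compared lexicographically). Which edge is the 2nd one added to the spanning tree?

Sort edges by weight, then run Kruskal:
P—S (2): add — endpoints in different components.
R—V (7): add — endpoints in different components.
S—W (9): add — endpoints in different components.
T—W (10): add — endpoints in different components.
V—W (10): add — endpoints in different components.
The 2nd edge added is R—V.

R-V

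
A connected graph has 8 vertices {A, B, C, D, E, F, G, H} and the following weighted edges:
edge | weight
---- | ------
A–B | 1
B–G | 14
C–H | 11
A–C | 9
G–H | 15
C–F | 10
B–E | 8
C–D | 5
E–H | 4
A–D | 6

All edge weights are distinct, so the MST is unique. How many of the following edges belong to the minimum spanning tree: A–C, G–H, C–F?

Kruskal: consider edges lightest-first.
A–B (1): add — endpoints in different components.
E–H (4): add — endpoints in different components.
C–D (5): add — endpoints in different components.
A–D (6): add — endpoints in different components.
B–E (8): add — endpoints in different components.
A–C (9): skip — A and C already connected.
C–F (10): add — endpoints in different components.
C–H (11): skip — C and H already connected.
B–G (14): add — endpoints in different components.
MST edge set: {A–B, E–H, C–D, A–D, B–E, C–F, B–G}.
Of the listed edges, {C–F} are in the MST → 1.

1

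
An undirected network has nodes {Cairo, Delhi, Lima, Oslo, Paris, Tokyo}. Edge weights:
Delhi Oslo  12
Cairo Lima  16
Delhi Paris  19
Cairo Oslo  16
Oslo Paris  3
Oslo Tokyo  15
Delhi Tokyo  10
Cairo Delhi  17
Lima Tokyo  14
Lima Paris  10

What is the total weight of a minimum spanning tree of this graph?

Grow the tree from Paris using Prim:
Step 1: cheapest edge leaving the tree is Oslo Paris (3); add Oslo.
Step 2: cheapest edge leaving the tree is Lima Paris (10); add Lima.
Step 3: cheapest edge leaving the tree is Delhi Oslo (12); add Delhi.
Step 4: cheapest edge leaving the tree is Delhi Tokyo (10); add Tokyo.
Step 5: cheapest edge leaving the tree is Cairo Lima (16); add Cairo.
MST edges: Oslo Paris, Lima Paris, Delhi Oslo, Delhi Tokyo, Cairo Lima; total weight 3+10+12+10+16 = 51.

51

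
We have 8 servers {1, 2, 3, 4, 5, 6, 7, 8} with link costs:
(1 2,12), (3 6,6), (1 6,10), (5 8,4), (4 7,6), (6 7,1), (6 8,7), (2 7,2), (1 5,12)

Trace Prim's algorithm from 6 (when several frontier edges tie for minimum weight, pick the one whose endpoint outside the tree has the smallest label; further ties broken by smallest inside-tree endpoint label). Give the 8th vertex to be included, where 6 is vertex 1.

1

Prim, starting at 6.
Step 1: cheapest edge leaving the tree is 6 7 (1); add 7.
Step 2: cheapest edge leaving the tree is 2 7 (2); add 2.
Step 3: cheapest edge leaving the tree is 3 6 (6); add 3.
Step 4: cheapest edge leaving the tree is 4 7 (6); add 4.
Step 5: cheapest edge leaving the tree is 6 8 (7); add 8.
Step 6: cheapest edge leaving the tree is 5 8 (4); add 5.
Step 7: cheapest edge leaving the tree is 1 6 (10); add 1.
Vertex order: 6, 7, 2, 3, 4, 8, 5, 1. The 8th vertex is 1.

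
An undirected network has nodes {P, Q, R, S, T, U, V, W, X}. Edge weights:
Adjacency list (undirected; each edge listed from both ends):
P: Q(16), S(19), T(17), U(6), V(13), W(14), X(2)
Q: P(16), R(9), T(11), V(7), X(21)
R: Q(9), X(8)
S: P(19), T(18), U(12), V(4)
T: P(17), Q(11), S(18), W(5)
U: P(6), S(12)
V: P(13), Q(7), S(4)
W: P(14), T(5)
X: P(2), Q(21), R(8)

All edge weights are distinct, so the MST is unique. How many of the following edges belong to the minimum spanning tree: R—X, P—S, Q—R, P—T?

Kruskal: consider edges lightest-first.
P—X (2): add — endpoints in different components.
S—V (4): add — endpoints in different components.
T—W (5): add — endpoints in different components.
P—U (6): add — endpoints in different components.
Q—V (7): add — endpoints in different components.
R—X (8): add — endpoints in different components.
Q—R (9): add — endpoints in different components.
Q—T (11): add — endpoints in different components.
MST edge set: {P—X, S—V, T—W, P—U, Q—V, R—X, Q—R, Q—T}.
Of the listed edges, {R—X, Q—R} are in the MST → 2.

2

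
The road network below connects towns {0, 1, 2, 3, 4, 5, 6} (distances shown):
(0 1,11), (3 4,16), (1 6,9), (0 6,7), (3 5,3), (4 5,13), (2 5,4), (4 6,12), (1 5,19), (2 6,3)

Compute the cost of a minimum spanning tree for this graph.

38

Grow the tree from 6 using Prim:
Step 1: frontier [2 6 3, 0 6 7, 1 6 9, 4 6 12] → take 2 6 (3); add 2.
Step 2: frontier [2 5 4, 0 6 7, 1 6 9, 4 6 12] → take 2 5 (4); add 5.
Step 3: frontier [3 5 3, 4 5 13, 1 5 19, 0 6 7, 1 6 9, 4 6 12] → take 3 5 (3); add 3.
Step 4: frontier [3 4 16, 4 5 13, 1 5 19, 0 6 7, 1 6 9, 4 6 12] → take 0 6 (7); add 0.
Step 5: frontier [0 1 11, 3 4 16, 4 5 13, 1 5 19, 1 6 9, 4 6 12] → take 1 6 (9); add 1.
Step 6: frontier [3 4 16, 4 5 13, 4 6 12] → take 4 6 (12); add 4.
MST edges: 2 6, 2 5, 3 5, 0 6, 1 6, 4 6; total weight 3+4+3+7+9+12 = 38.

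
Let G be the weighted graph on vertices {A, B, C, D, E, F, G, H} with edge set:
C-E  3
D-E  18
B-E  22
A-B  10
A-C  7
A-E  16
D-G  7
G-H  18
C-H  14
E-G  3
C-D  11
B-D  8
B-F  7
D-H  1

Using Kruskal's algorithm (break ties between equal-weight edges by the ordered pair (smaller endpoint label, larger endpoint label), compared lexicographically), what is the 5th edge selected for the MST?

Sort edges by weight, then run Kruskal:
D-H (1): add — endpoints in different components.
C-E (3): add — endpoints in different components.
E-G (3): add — endpoints in different components.
A-C (7): add — endpoints in different components.
B-F (7): add — endpoints in different components.
D-G (7): add — endpoints in different components.
B-D (8): add — endpoints in different components.
The 5th edge added is B-F.

B-F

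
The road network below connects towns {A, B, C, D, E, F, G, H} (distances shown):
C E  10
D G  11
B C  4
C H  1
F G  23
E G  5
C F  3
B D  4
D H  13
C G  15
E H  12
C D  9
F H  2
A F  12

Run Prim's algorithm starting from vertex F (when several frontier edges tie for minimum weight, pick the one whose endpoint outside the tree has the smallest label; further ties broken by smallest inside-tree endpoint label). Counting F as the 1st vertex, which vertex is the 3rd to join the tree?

C

Grow the tree from F using Prim:
Step 1: cheapest edge leaving the tree is F H (2); add H.
Step 2: cheapest edge leaving the tree is C H (1); add C.
Step 3: cheapest edge leaving the tree is B C (4); add B.
Step 4: cheapest edge leaving the tree is B D (4); add D.
Step 5: cheapest edge leaving the tree is C E (10); add E.
Step 6: cheapest edge leaving the tree is E G (5); add G.
Step 7: cheapest edge leaving the tree is A F (12); add A.
Vertex order: F, H, C, B, D, E, G, A. The 3rd vertex is C.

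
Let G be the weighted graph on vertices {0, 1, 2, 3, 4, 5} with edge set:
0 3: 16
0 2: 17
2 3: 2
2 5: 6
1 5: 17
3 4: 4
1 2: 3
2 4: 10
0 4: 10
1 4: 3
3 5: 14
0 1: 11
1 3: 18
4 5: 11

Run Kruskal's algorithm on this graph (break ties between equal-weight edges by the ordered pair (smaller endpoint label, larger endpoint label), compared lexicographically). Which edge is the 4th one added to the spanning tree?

2-5

Sort edges by weight, then run Kruskal:
2 3 (2): add — endpoints in different components.
1 2 (3): add — endpoints in different components.
1 4 (3): add — endpoints in different components.
3 4 (4): skip — 3 and 4 already connected.
2 5 (6): add — endpoints in different components.
0 4 (10): add — endpoints in different components.
The 4th edge added is 2 5.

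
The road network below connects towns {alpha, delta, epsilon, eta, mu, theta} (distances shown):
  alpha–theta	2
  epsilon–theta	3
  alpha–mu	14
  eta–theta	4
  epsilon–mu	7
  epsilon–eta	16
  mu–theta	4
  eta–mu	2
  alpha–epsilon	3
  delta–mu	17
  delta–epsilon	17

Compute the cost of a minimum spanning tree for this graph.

Kruskal's algorithm — process edges by increasing weight (ties by edge label):
alpha–theta (2): add — endpoints in different components.
eta–mu (2): add — endpoints in different components.
alpha–epsilon (3): add — endpoints in different components.
epsilon–theta (3): skip — epsilon and theta already connected.
eta–theta (4): add — endpoints in different components.
mu–theta (4): skip — theta and mu already connected.
epsilon–mu (7): skip — epsilon and mu already connected.
alpha–mu (14): skip — alpha and mu already connected.
epsilon–eta (16): skip — epsilon and eta already connected.
delta–epsilon (17): add — endpoints in different components.
MST edges: alpha–theta, eta–mu, alpha–epsilon, eta–theta, delta–epsilon; total weight 2+2+3+4+17 = 28.

28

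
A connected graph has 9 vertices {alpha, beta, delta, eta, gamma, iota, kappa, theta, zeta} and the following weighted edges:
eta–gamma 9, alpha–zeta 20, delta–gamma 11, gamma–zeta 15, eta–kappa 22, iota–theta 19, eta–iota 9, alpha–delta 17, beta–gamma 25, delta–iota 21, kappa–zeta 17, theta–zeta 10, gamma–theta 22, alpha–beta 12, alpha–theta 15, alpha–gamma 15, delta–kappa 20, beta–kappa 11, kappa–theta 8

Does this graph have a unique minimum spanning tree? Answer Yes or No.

No

Kruskal's algorithm — process edges by increasing weight (ties by edge label):
kappa–theta (8): add — endpoints in different components.
eta–gamma (9): add — endpoints in different components.
eta–iota (9): add — endpoints in different components.
theta–zeta (10): add — endpoints in different components.
beta–kappa (11): add — endpoints in different components.
delta–gamma (11): add — endpoints in different components.
alpha–beta (12): add — endpoints in different components.
alpha–gamma (15): add — endpoints in different components.
Non-tree edge gamma–zeta has weight 15, equal to the heaviest edge on its tree cycle — swapping gives another MST of the same weight. Not unique.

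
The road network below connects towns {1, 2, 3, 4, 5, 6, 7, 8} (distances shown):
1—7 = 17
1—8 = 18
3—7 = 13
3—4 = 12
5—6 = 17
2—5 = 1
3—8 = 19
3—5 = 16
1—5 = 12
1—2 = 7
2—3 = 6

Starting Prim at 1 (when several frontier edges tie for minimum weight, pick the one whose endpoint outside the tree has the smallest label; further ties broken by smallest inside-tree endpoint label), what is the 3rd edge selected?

2-3

Prim, starting at 1.
Step 1: frontier [1—2 7, 1—5 12, 1—7 17, 1—8 18] → take 1—2 (7); add 2.
Step 2: frontier [1—5 12, 1—7 17, 1—8 18, 2—5 1, 2—3 6] → take 2—5 (1); add 5.
Step 3: frontier [1—7 17, 1—8 18, 2—3 6, 3—5 16, 5—6 17] → take 2—3 (6); add 3.
Step 4: frontier [1—7 17, 1—8 18, 3—4 12, 3—7 13, 3—8 19, 5—6 17] → take 3—4 (12); add 4.
Step 5: frontier [1—7 17, 1—8 18, 3—7 13, 3—8 19, 5—6 17] → take 3—7 (13); add 7.
Step 6: frontier [1—8 18, 3—8 19, 5—6 17] → take 5—6 (17); add 6.
Step 7: frontier [1—8 18, 3—8 19] → take 1—8 (18); add 8.
The 3rd edge added is 2—3.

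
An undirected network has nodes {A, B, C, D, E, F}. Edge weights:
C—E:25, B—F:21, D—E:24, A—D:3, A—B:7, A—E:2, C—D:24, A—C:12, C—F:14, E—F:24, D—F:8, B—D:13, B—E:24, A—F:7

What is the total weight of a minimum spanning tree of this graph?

31

Prim, starting at B.
Step 1: frontier [A—B 7, B—D 13, B—F 21, B—E 24] → take A—B (7); add A.
Step 2: frontier [A—E 2, A—D 3, A—F 7, A—C 12, B—D 13, B—F 21, B—E 24] → take A—E (2); add E.
Step 3: frontier [A—D 3, A—F 7, A—C 12, B—D 13, B—F 21, D—E 24, E—F 24, C—E 25] → take A—D (3); add D.
Step 4: frontier [A—F 7, A—C 12, B—F 21, D—F 8, C—D 24, E—F 24, C—E 25] → take A—F (7); add F.
Step 5: frontier [A—C 12, C—D 24, C—E 25, C—F 14] → take A—C (12); add C.
MST edges: A—B, A—E, A—D, A—F, A—C; total weight 7+2+3+7+12 = 31.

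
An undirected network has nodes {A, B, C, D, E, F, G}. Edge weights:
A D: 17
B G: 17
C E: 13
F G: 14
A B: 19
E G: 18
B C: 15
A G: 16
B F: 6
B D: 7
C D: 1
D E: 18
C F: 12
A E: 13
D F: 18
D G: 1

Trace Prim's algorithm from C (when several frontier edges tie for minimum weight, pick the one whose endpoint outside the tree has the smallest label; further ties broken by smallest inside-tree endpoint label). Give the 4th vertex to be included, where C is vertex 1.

Prim's algorithm from C:
Step 1: cheapest edge leaving the tree is C D (1); add D.
Step 2: cheapest edge leaving the tree is D G (1); add G.
Step 3: cheapest edge leaving the tree is B D (7); add B.
Step 4: cheapest edge leaving the tree is B F (6); add F.
Step 5: cheapest edge leaving the tree is C E (13); add E.
Step 6: cheapest edge leaving the tree is A E (13); add A.
Vertex order: C, D, G, B, F, E, A. The 4th vertex is B.

B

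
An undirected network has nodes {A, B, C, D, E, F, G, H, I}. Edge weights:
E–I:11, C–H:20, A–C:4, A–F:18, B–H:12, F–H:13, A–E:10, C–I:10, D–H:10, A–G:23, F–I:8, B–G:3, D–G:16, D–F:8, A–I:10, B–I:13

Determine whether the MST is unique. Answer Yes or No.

No

Kruskal: consider edges lightest-first.
B–G (3): add — endpoints in different components.
A–C (4): add — endpoints in different components.
D–F (8): add — endpoints in different components.
F–I (8): add — endpoints in different components.
A–E (10): add — endpoints in different components.
A–I (10): add — endpoints in different components.
C–I (10): skip — C and I already connected.
D–H (10): add — endpoints in different components.
E–I (11): skip — E and I already connected.
B–H (12): add — endpoints in different components.
Non-tree edge C–I has weight 10, equal to the heaviest edge on its tree cycle — swapping gives another MST of the same weight. Not unique.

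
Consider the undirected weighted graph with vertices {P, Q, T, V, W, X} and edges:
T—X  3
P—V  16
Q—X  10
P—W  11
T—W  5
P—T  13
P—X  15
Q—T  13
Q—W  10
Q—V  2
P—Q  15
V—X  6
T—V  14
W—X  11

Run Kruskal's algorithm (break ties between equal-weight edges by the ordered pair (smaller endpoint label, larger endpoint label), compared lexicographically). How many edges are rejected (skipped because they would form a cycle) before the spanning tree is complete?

2

Kruskal: consider edges lightest-first.
Q—V (2): add. Components now {P} {Q,V} {X} {W} {T}
T—X (3): add. Components now {P} {Q,V} {T,X} {W}
T—W (5): add. Components now {P} {Q,V} {T,W,X}
V—X (6): add. Components now {P} {Q,T,V,W,X}
Q—W (10): skip — Q and W already connected.
Q—X (10): skip — Q and X already connected.
P—W (11): add. Components now {P,Q,T,V,W,X}
Edges rejected before the tree was complete: 2.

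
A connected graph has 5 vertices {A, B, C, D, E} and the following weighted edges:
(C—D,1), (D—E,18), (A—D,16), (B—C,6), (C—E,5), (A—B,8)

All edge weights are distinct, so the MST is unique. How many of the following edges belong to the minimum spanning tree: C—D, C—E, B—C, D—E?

Sort edges by weight, then run Kruskal:
C—D (1): add — endpoints in different components.
C—E (5): add — endpoints in different components.
B—C (6): add — endpoints in different components.
A—B (8): add — endpoints in different components.
MST edge set: {C—D, C—E, B—C, A—B}.
Of the listed edges, {C—D, C—E, B—C} are in the MST → 3.

3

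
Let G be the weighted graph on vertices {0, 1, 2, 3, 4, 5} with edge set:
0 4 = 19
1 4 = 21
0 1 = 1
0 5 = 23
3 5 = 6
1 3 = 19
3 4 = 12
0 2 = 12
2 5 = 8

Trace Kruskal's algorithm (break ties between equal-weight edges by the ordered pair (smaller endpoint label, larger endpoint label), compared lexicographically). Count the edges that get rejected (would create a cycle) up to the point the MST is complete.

0

Sort edges by weight, then run Kruskal:
0 1 (1): add. Components now {0,1} {2} {3} {4} {5}
3 5 (6): add. Components now {0,1} {2} {3,5} {4}
2 5 (8): add. Components now {0,1} {2,3,5} {4}
0 2 (12): add. Components now {0,1,2,3,5} {4}
3 4 (12): add. Components now {0,1,2,3,4,5}
Edges rejected before the tree was complete: 0.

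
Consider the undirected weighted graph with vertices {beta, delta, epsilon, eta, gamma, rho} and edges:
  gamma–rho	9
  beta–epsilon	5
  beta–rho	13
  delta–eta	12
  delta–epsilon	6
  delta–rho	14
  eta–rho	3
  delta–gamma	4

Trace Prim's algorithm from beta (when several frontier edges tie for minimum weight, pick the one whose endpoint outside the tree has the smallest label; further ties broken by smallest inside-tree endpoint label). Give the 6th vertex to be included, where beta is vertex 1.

eta

Prim, starting at beta.
Step 1: frontier [beta–epsilon 5, beta–rho 13] → take beta–epsilon (5); add epsilon.
Step 2: frontier [beta–rho 13, delta–epsilon 6] → take delta–epsilon (6); add delta.
Step 3: frontier [beta–rho 13, delta–gamma 4, delta–eta 12, delta–rho 14] → take delta–gamma (4); add gamma.
Step 4: frontier [beta–rho 13, delta–eta 12, delta–rho 14, gamma–rho 9] → take gamma–rho (9); add rho.
Step 5: frontier [delta–eta 12, eta–rho 3] → take eta–rho (3); add eta.
Vertex order: beta, epsilon, delta, gamma, rho, eta. The 6th vertex is eta.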